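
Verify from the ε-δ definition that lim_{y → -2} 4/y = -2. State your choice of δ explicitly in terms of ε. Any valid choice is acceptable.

δ = min(1, (1/2)ε)

Let ε > 0. We seek δ > 0 such that 0 < |y + 2| < δ implies |4/y + 2| < ε.
|4/y + 2| = 4·|-2 − y|/(2·|y|) = 4|y + 2|/(2|y|).
Require δ ≤ 1 so that |y| > 2 − 1 = 1, hence 2|y| > 2.
Then |4/y + 2| < 4|y + 2|/2, which is < ε when |y + 2| < (1/2)ε.
Take δ = min(1, (1/2)ε). Then 0 < |y + 2| < δ gives both |y + 2| < 1 and |y + 2| < (1/2)ε, so |4/y + 2| < ε.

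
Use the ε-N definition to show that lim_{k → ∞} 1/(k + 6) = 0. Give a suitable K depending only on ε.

K = 1/ε

Suppose ε > 0. For k ≥ 1, |1/(k + 6) − 0| = 1/(k + 6) ≤ 1/k.
We need 1/k < ε, i.e. k > 1/ε.
Take K = 1/ε. If k > K then |1/(k + 6)| ≤ 1/k < ε.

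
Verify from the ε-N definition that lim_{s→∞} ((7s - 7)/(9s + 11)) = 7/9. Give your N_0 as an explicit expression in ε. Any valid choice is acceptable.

N_0 = (140/81)/ε

Let ε > 0. We seek N_0 > 0 such that s > N_0 implies |(7s - 7)/(9s + 11) − (7/9)| < ε.
(7s - 7)/(9s + 11) − (7/9) = (9(7s - 7) − 7(9s + 11)) / (9(9s + 11)) = -140/(9(9s + 11)).
For s > 0 we have 9s + 11 > 9s, so |(7s - 7)/(9s + 11) − (7/9)| = 140/(9(9s + 11)) < 140/(9·9s) = (140/81)/s.
Thus |(7s - 7)/(9s + 11) − (7/9)| < ε whenever s > (140/81)/ε.
Take N_0 = (140/81)/ε. If s > N_0 then |(7s - 7)/(9s + 11) − (7/9)| < (140/81)/s < ε.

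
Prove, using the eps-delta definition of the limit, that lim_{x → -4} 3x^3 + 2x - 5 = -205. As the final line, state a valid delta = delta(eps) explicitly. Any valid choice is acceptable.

delta = min(1, eps/185)

Suppose eps > 0. We want delta > 0 such that 0 < |x + 4| < delta implies |(3x^3 + 2x - 5) + 205| < eps.
(3x^3 + 2x - 5) + 205 = 3x^3 + 2x + 200 = (x + 4)(3x^2 - 12x + 50).
So |(3x^3 + 2x - 5) + 205| = |x + 4|·|3x^2 - 12x + 50|.
Assume first that |x + 4| < 1, so |x| < 5. Then |3x^2 - 12x + 50| ≤ 3·5^2 + 12·5 + 50 = 185.
Hence |(3x^3 + 2x - 5) + 205| ≤ 185|x + 4| < eps provided |x + 4| < eps/185.
Take delta = min(1, eps/185). Then 0 < |x + 4| < delta gives both |x + 4| < 1 and |x + 4| < eps/185, so |(3x^3 + 2x - 5) + 205| < eps.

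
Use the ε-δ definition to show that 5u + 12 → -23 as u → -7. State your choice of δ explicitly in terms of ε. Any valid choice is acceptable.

Let ε > 0. We need δ > 0 so that 0 < |u + 7| < δ implies |(5u + 12) + 23| < ε.
Since (5u + 12) + 23 = 5(u + 7), we have |(5u + 12) + 23| = 5|u + 7|.
So 5|u + 7| < ε exactly when |u + 7| < ε/5.
Take δ = ε/5. If 0 < |u + 7| < δ then |(5u + 12) + 23| = 5|u + 7| < 5·(ε/5) = ε.

δ = ε/5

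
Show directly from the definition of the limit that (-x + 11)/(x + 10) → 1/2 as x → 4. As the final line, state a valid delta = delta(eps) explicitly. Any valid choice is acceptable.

delta = min(7, (14/3)eps)

Fix eps > 0. We want delta > 0 with 0 < |x − 4| < delta ⇒ |(-x + 11)/(x + 10) − (1/2)| < eps.
Combining over a common denominator, (-x + 11)/(x + 10) − (1/2) = [(-x + 11)·14 − 7·(x + 10)] / [14·(x + 10)] = -21(x − 4) / (14(x + 10)).
So |(-x + 11)/(x + 10) − (1/2)| = 21|x − 4| / (14·|x + 10|).
Restrict delta ≤ 7. Then |x − 4| < 7 gives |x + 10| = |(x − 4) + 14| ≥ 14 − 7 = 7.
Hence |(-x + 11)/(x + 10) − (1/2)| < 21|x − 4|/(14·7) = (3/14)|x − 4|, which is < eps once |x − 4| < (14/3)eps.
Take delta = min(7, (14/3)eps). Then 0 < |x − 4| < delta forces both bounds, so |(-x + 11)/(x + 10) − (1/2)| < eps.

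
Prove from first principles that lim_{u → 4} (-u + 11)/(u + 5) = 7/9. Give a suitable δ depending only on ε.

δ = min(9/2, (81/32)ε)

Let ε > 0 be given. We want δ > 0 with 0 < |u − 4| < δ ⇒ |(-u + 11)/(u + 5) − (7/9)| < ε.
Combining over a common denominator, (-u + 11)/(u + 5) − (7/9) = [(-u + 11)·9 − 7·(u + 5)] / [9·(u + 5)] = -16(u − 4) / (9(u + 5)).
So |(-u + 11)/(u + 5) − (7/9)| = 16|u − 4| / (9·|u + 5|).
Require δ ≤ 9/2, so |u + 5| ≥ |9| − |u − 4| > 9 − 9/2 = 9/2.
Hence |(-u + 11)/(u + 5) − (7/9)| < 16|u − 4|/(9·(9/2)) = (32/81)|u − 4|, which is < ε once |u − 4| < (81/32)ε.
Take δ = min(9/2, (81/32)ε). Then 0 < |u − 4| < δ forces both bounds, so |(-u + 11)/(u + 5) − (7/9)| < ε.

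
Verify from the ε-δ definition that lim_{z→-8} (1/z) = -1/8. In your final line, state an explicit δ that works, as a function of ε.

δ = min(4, 32ε)

Fix ε > 0. We seek δ > 0 such that 0 < |z + 8| < δ implies |1/z + 1/8| < ε.
|1/z + 1/8| = |-8 − z|/(8·|z|) = |z + 8|/(8|z|).
Restrict δ ≤ 4. Then |z + 8| < 4 gives |z| > 4, so 8|z| > 32.
Then |1/z + 1/8| < |z + 8|/32, which is < ε when |z + 8| < 32ε.
Take δ = min(4, 32ε). Then 0 < |z + 8| < δ gives both |z + 8| < 4 and |z + 8| < 32ε, so |1/z + 1/8| < ε.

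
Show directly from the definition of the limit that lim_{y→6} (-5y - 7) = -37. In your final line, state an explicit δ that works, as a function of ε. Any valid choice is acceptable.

Let ε > 0. We need δ > 0 so that 0 < |y − 6| < δ implies |(-5y - 7) + 37| < ε.
Since (-5y - 7) + 37 = -5(y − 6), we have |(-5y - 7) + 37| = 5|y − 6|.
So 5|y − 6| < ε exactly when |y − 6| < ε/5.
Choosing δ = ε/5 gives |(-5y - 7) + 37| = 5|y − 6| < ε whenever |y − 6| < δ.

δ = ε/5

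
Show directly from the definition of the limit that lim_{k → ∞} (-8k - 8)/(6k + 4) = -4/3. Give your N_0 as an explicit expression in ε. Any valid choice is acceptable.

N_0 = (4/9)/ε

Let ε > 0 be given. For k ≥ 1, |(-8k - 8)/(6k + 4) + 4/3| = |-16|/(6(6k + 4)) = 16/(6(6k + 4)).
Since 6k + 4 ≥ 6k for k ≥ 1, this is ≤ 16/(6·6k) = (4/9)/k.
So |(-8k - 8)/(6k + 4) + 4/3| < ε whenever k > (4/9)/ε.
Take N_0 = (4/9)/ε. If k > N_0 then |(-8k - 8)/(6k + 4) + 4/3| ≤ (4/9)/k < ε.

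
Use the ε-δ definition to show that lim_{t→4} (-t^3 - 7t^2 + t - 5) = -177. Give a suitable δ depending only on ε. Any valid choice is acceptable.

Let ε > 0. We want δ > 0 such that 0 < |t − 4| < δ implies |(-t^3 - 7t^2 + t - 5) + 177| < ε.
(-t^3 - 7t^2 + t - 5) + 177 = -t^3 - 7t^2 + t + 172 = (t − 4)(-t^2 - 11t - 43).
So |(-t^3 - 7t^2 + t - 5) + 177| = |t − 4|·|-t^2 - 11t - 43|.
Require δ ≤ 1. Then |t − 4| < 1 gives |t| < 5, and by the triangle inequality |-t^2 - 11t - 43| ≤ 5^2 + 11·5 + 43 = 123.
Hence |(-t^3 - 7t^2 + t - 5) + 177| ≤ 123|t − 4| < ε provided |t − 4| < ε/123.
Choosing δ = min(1, ε/123) ensures both conditions, hence |(-t^3 - 7t^2 + t - 5) + 177| < ε.

δ = min(1, ε/123)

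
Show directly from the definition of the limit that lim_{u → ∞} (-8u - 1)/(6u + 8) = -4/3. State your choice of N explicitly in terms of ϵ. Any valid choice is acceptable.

Let ϵ > 0 be given. We seek N > 0 such that u > N implies |(-8u - 1)/(6u + 8) + 4/3| < ϵ.
(-8u - 1)/(6u + 8) + 4/3 = (6(-8u - 1) − (-8)(6u + 8)) / (6(6u + 8)) = 58/(6(6u + 8)).
For u > 0 we have 6u + 8 > 6u, so |(-8u - 1)/(6u + 8) + 4/3| = 58/(6(6u + 8)) < 58/(6·6u) = (29/18)/u.
Thus |(-8u - 1)/(6u + 8) + 4/3| < ϵ whenever u > (29/18)/ϵ.
Take N = (29/18)/ϵ. If u > N then |(-8u - 1)/(6u + 8) + 4/3| < (29/18)/u < ϵ.

N = (29/18)/ϵ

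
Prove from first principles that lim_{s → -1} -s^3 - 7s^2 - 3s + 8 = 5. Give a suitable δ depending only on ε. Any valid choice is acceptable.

Let ε > 0. We want δ > 0 such that 0 < |s + 1| < δ implies |(-s^3 - 7s^2 - 3s + 8) − 5| < ε.
(-s^3 - 7s^2 - 3s + 8) − 5 = -s^3 - 7s^2 - 3s + 3 = (s + 1)(-s^2 - 6s + 3).
So |(-s^3 - 7s^2 - 3s + 8) − 5| = |s + 1|·|-s^2 - 6s + 3|.
Assume first that |s + 1| < 1, so |s| < 2. Then |-s^2 - 6s + 3| ≤ 2^2 + 6·2 + 3 = 19.
Hence |(-s^3 - 7s^2 - 3s + 8) − 5| ≤ 19|s + 1| < ε provided |s + 1| < ε/19.
Take δ = min(1, ε/19). Then 0 < |s + 1| < δ gives both |s + 1| < 1 and |s + 1| < ε/19, so |(-s^3 - 7s^2 - 3s + 8) − 5| < ε.

δ = min(1, ε/19)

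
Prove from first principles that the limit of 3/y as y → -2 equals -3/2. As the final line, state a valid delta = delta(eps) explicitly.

Let eps > 0 be given. We seek delta > 0 such that 0 < |y + 2| < delta implies |3/y + 3/2| < eps.
|3/y + 3/2| = 3·|-2 − y|/(2·|y|) = 3|y + 2|/(2|y|).
Require delta ≤ 1 so that |y| > 2 − 1 = 1, hence 2|y| > 2.
Then |3/y + 3/2| < 3|y + 2|/2, which is < eps when |y + 2| < (2/3)eps.
Take delta = min(1, (2/3)eps). Then 0 < |y + 2| < delta gives both |y + 2| < 1 and |y + 2| < (2/3)eps, so |3/y + 3/2| < eps.

delta = min(1, (2/3)eps)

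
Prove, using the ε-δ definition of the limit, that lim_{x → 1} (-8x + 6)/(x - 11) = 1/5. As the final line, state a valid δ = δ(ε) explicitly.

δ = min(5, (25/41)ε)

Suppose ε > 0. We want δ > 0 with 0 < |x − 1| < δ ⇒ |(-8x + 6)/(x - 11) − (1/5)| < ε.
Combining over a common denominator, (-8x + 6)/(x - 11) − (1/5) = [(-8x + 6)·(-10) − (-2)·(x - 11)] / [(-10)·(x - 11)] = 82(x − 1) / ((-10)(x - 11)).
So |(-8x + 6)/(x - 11) − (1/5)| = 82|x − 1| / (10·|x − 11|).
Restrict δ ≤ 5. Then |x − 1| < 5 gives |x − 11| = |(x − 1) + (-10)| ≥ 10 − 5 = 5.
Hence |(-8x + 6)/(x - 11) − (1/5)| < 82|x − 1|/(10·5) = (41/25)|x − 1|, which is < ε once |x − 1| < (25/41)ε.
Take δ = min(5, (25/41)ε). Then 0 < |x − 1| < δ forces both bounds, so |(-8x + 6)/(x - 11) − (1/5)| < ε.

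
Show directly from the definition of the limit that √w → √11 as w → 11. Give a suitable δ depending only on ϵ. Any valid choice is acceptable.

Let ϵ > 0. We want δ > 0 such that 0 < |w − 11| < δ implies |√w − √11| < ϵ.
Multiplying by the conjugate, |√w − √11| = |w − 11|/(√w + √11).
Restrict δ ≤ 11 so that |w − 11| < 11 forces w > 0, and then √w + √11 > √11.
Hence |√w − √11| < |w − 11|/√11, which is < ϵ once |w − 11| < √11·ϵ.
Take δ = min(11, √11·ϵ). If 0 < |w − 11| < δ then w > 0 and |√w − √11| < |w − 11|/√11 < ϵ.

δ = min(11, √11·ϵ)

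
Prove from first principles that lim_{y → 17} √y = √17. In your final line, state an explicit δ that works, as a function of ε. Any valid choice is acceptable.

Let ε > 0. We want δ > 0 such that 0 < |y − 17| < δ implies |√y − √17| < ε.
Multiplying by the conjugate, |√y − √17| = |y − 17|/(√y + √17).
Restrict δ ≤ 17 so that |y − 17| < 17 forces y > 0, and then √y + √17 > √17.
Hence |√y − √17| < |y − 17|/√17, which is < ε once |y − 17| < √17·ε.
Take δ = min(17, √17·ε). If 0 < |y − 17| < δ then y > 0 and |√y − √17| < |y − 17|/√17 < ε.

δ = min(17, √17·ε)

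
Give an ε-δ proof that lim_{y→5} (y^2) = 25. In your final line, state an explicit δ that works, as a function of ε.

Fix ε > 0. We seek δ > 0 with 0 < |y − 5| < δ ⇒ |y^2 − 25| < ε.
Factor: y^2 − 25 = (y − 5)(y + 5), so |y^2 − 25| = |y − 5|·|y + 5|.
Impose δ ≤ 1 so that |y| < 6; then |y + 5| ≤ 11.
Hence |y^2 − 25| ≤ 11|y − 5|, which is < ε once |y − 5| < ε/11.
Take δ = min(1, ε/11). If 0 < |y − 5| < δ then both bounds hold and |y^2 − 25| ≤ 11|y − 5| < 11·(ε/11) = ε.

δ = min(1, ε/11)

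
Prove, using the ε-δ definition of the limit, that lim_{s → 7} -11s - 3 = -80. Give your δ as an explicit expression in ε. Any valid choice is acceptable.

Suppose ε > 0. We need δ > 0 so that 0 < |s − 7| < δ implies |(-11s - 3) + 80| < ε.
Since (-11s - 3) + 80 = -11(s − 7), we have |(-11s - 3) + 80| = 11|s − 7|.
So 11|s − 7| < ε exactly when |s − 7| < ε/11.
Choosing δ = ε/11 gives |(-11s - 3) + 80| = 11|s − 7| < ε whenever |s − 7| < δ.

δ = ε/11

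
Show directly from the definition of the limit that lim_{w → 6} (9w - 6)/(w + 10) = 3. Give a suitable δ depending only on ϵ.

Fix ϵ > 0. We want δ > 0 with 0 < |w − 6| < δ ⇒ |(9w - 6)/(w + 10) − 3| < ϵ.
Combining over a common denominator, (9w - 6)/(w + 10) − 3 = [(9w - 6)·16 − 48·(w + 10)] / [16·(w + 10)] = 96(w − 6) / (16(w + 10)).
So |(9w - 6)/(w + 10) − 3| = 96|w − 6| / (16·|w + 10|).
Restrict δ ≤ 8. Then |w − 6| < 8 gives |w + 10| = |(w − 6) + 16| ≥ 16 − 8 = 8.
Hence |(9w - 6)/(w + 10) − 3| < 96|w − 6|/(16·8) = (3/4)|w − 6|, which is < ϵ once |w − 6| < (4/3)ϵ.
Take δ = min(8, (4/3)ϵ). Then 0 < |w − 6| < δ forces both bounds, so |(9w - 6)/(w + 10) − 3| < ϵ.

δ = min(8, (4/3)ϵ)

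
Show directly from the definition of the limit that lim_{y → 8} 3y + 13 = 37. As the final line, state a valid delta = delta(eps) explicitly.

delta = eps/3

Let eps > 0. We need delta > 0 so that 0 < |y − 8| < delta implies |(3y + 13) − 37| < eps.
Since (3y + 13) − 37 = 3(y − 8), we have |(3y + 13) − 37| = 3|y − 8|.
So 3|y − 8| < eps exactly when |y − 8| < eps/3.
Choosing delta = eps/3 gives |(3y + 13) − 37| = 3|y − 8| < eps whenever |y − 8| < delta.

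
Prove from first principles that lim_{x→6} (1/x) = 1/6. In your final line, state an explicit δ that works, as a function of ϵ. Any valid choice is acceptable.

Suppose ϵ > 0. We seek δ > 0 such that 0 < |x − 6| < δ implies |1/x − (1/6)| < ϵ.
|1/x − (1/6)| = |6 − x|/(6·|x|) = |x − 6|/(6|x|).
Restrict δ ≤ 3. Then |x − 6| < 3 gives |x| > 3, so 6|x| > 18.
Then |1/x − (1/6)| < |x − 6|/18, which is < ϵ when |x − 6| < 18ϵ.
Take δ = min(3, 18ϵ). Then 0 < |x − 6| < δ gives both |x − 6| < 3 and |x − 6| < 18ϵ, so |1/x − (1/6)| < ϵ.

δ = min(3, 18ϵ)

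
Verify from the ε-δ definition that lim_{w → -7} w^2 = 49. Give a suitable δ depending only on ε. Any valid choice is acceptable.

Let ε > 0. We seek δ > 0 with 0 < |w + 7| < δ ⇒ |w^2 − 49| < ε.
Factor: w^2 − 49 = (w + 7)(w - 7), so |w^2 − 49| = |w + 7|·|w - 7|.
Impose δ ≤ 1 so that |w| < 8; then |w - 7| ≤ 15.
Hence |w^2 − 49| ≤ 15|w + 7|, which is < ε once |w + 7| < ε/15.
Take δ = min(1, ε/15). If 0 < |w + 7| < δ then both bounds hold and |w^2 − 49| ≤ 15|w + 7| < 15·(ε/15) = ε.

δ = min(1, ε/15)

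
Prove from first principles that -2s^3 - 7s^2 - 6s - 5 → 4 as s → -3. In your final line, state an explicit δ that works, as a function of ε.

δ = min(1, ε/39)

Fix ε > 0. We want δ > 0 such that 0 < |s + 3| < δ implies |(-2s^3 - 7s^2 - 6s - 5) − 4| < ε.
(-2s^3 - 7s^2 - 6s - 5) − 4 = -2s^3 - 7s^2 - 6s - 9 = (s + 3)(-2s^2 - s - 3).
So |(-2s^3 - 7s^2 - 6s - 5) − 4| = |s + 3|·|-2s^2 - s - 3|.
Assume first that |s + 3| < 1, so |s| < 4. Then |-2s^2 - s - 3| ≤ 2·4^2 + 4 + 3 = 39.
Hence |(-2s^3 - 7s^2 - 6s - 5) − 4| ≤ 39|s + 3| < ε provided |s + 3| < ε/39.
Take δ = min(1, ε/39). Then 0 < |s + 3| < δ gives both |s + 3| < 1 and |s + 3| < ε/39, so |(-2s^3 - 7s^2 - 6s - 5) − 4| < ε.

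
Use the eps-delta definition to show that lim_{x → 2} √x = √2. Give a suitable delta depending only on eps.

delta = min(2, √2·eps)

Suppose eps > 0. We want delta > 0 such that 0 < |x − 2| < delta implies |√x − √2| < eps.
Rationalise: √x − √2 = (x − 2)/(√x + √2), so |√x − √2| = |x − 2|/(√x + √2).
Restrict delta ≤ 2 so that |x − 2| < 2 forces x > 0, and then √x + √2 > √2.
Hence |√x − √2| < |x − 2|/√2, which is < eps once |x − 2| < √2·eps.
Take delta = min(2, √2·eps). If 0 < |x − 2| < delta then x > 0 and |√x − √2| < |x − 2|/√2 < eps.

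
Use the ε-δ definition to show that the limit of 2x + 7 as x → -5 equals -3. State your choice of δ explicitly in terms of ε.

Fix ε > 0. We need δ > 0 so that 0 < |x + 5| < δ implies |(2x + 7) + 3| < ε.
Since (2x + 7) + 3 = 2(x + 5), we have |(2x + 7) + 3| = 2|x + 5|.
Thus it suffices that |x + 5| < ε/2.
Choosing δ = ε/2 gives |(2x + 7) + 3| = 2|x + 5| < ε whenever |x + 5| < δ.

δ = ε/2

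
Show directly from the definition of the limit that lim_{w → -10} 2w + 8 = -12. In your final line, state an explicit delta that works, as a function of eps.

delta = eps/2

Fix eps > 0. We need delta > 0 so that 0 < |w + 10| < delta implies |(2w + 8) + 12| < eps.
Since (2w + 8) + 12 = 2(w + 10), we have |(2w + 8) + 12| = 2|w + 10|.
Thus it suffices that |w + 10| < eps/2.
Choosing delta = eps/2 gives |(2w + 8) + 12| = 2|w + 10| < eps whenever |w + 10| < delta.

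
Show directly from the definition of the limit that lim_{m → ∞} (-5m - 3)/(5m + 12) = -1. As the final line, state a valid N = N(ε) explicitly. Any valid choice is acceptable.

Suppose ε > 0. For m ≥ 1, |(-5m - 3)/(5m + 12) + 1| = |45|/(5(5m + 12)) = 45/(5(5m + 12)).
Since 5m + 12 ≥ 5m for m ≥ 1, this is ≤ 45/(5·5m) = (9/5)/m.
So |(-5m - 3)/(5m + 12) + 1| < ε whenever m > (9/5)/ε.
Take N = (9/5)/ε. If m > N then |(-5m - 3)/(5m + 12) + 1| ≤ (9/5)/m < ε.

N = (9/5)/ε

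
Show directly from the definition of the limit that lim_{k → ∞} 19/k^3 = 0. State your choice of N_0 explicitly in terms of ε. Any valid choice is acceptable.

N_0 = (19/ε)^{1/3}

Suppose ε > 0. For k ≥ 1, |19/k^3 − 0| = 19/k^3.
19/k^3 < ε ⇔ k^3 > 19/ε ⇔ k > (19/ε)^{1/3}.
Take N_0 = (19/ε)^{1/3}. Then k > N_0 implies 19/k^3 < ε.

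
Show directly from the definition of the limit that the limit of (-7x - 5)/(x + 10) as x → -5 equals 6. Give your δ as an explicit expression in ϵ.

Fix ϵ > 0. We want δ > 0 with 0 < |x + 5| < δ ⇒ |(-7x - 5)/(x + 10) − 6| < ϵ.
Combining over a common denominator, (-7x - 5)/(x + 10) − 6 = [(-7x - 5)·5 − 30·(x + 10)] / [5·(x + 10)] = -65(x + 5) / (5(x + 10)).
So |(-7x - 5)/(x + 10) − 6| = 65|x + 5| / (5·|x + 10|).
Restrict δ ≤ 5/2. Then |x + 5| < 5/2 gives |x + 10| = |(x + 5) + 5| ≥ 5 − 5/2 = 5/2.
Hence |(-7x - 5)/(x + 10) − 6| < 65|x + 5|/(5·(5/2)) = (26/5)|x + 5|, which is < ϵ once |x + 5| < (5/26)ϵ.
Take δ = min(5/2, (5/26)ϵ). Then 0 < |x + 5| < δ forces both bounds, so |(-7x - 5)/(x + 10) − 6| < ϵ.

δ = min(5/2, (5/26)ϵ)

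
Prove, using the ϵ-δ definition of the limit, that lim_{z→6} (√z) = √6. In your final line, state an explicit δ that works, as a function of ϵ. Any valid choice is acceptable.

δ = min(6, √6·ϵ)

Suppose ϵ > 0. We want δ > 0 such that 0 < |z − 6| < δ implies |√z − √6| < ϵ.
Multiplying by the conjugate, |√z − √6| = |z − 6|/(√z + √6).
Restrict δ ≤ 6 so that |z − 6| < 6 forces z > 0, and then √z + √6 > √6.
Hence |√z − √6| < |z − 6|/√6, which is < ϵ once |z − 6| < √6·ϵ.
Take δ = min(6, √6·ϵ). If 0 < |z − 6| < δ then z > 0 and |√z − √6| < |z − 6|/√6 < ϵ.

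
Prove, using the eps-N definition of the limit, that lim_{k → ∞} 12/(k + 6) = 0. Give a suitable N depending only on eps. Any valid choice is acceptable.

Let eps > 0. For k ≥ 1, |12/(k + 6) − 0| = 12/(k + 6) ≤ 12/k.
We need 12/k < eps, i.e. k > 12/eps.
Take N = 12/eps. If k > N then |12/(k + 6)| ≤ 12/k < eps.

N = 12/eps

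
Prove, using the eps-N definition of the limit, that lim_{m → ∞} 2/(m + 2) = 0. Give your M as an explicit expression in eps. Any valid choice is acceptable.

Suppose eps > 0. For m ≥ 1, |2/(m + 2) − 0| = 2/(m + 2) ≤ 2/m.
We need 2/m < eps, i.e. m > 2/eps.
Take M = 2/eps. If m > M then |2/(m + 2)| ≤ 2/m < eps.

M = 2/eps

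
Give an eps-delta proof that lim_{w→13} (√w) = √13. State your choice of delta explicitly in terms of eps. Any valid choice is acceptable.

delta = min(13, √13·eps)

Suppose eps > 0. We want delta > 0 such that 0 < |w − 13| < delta implies |√w − √13| < eps.
Multiplying by the conjugate, |√w − √13| = |w − 13|/(√w + √13).
Restrict delta ≤ 13 so that |w − 13| < 13 forces w > 0, and then √w + √13 > √13.
Hence |√w − √13| < |w − 13|/√13, which is < eps once |w − 13| < √13·eps.
Take delta = min(13, √13·eps). If 0 < |w − 13| < delta then w > 0 and |√w − √13| < |w − 13|/√13 < eps.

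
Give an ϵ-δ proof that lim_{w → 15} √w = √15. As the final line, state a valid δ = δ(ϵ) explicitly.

Suppose ϵ > 0. We want δ > 0 such that 0 < |w − 15| < δ implies |√w − √15| < ϵ.
Rationalise: √w − √15 = (w − 15)/(√w + √15), so |√w − √15| = |w − 15|/(√w + √15).
Restrict δ ≤ 15 so that |w − 15| < 15 forces w > 0, and then √w + √15 > √15.
Hence |√w − √15| < |w − 15|/√15, which is < ϵ once |w − 15| < √15·ϵ.
Take δ = min(15, √15·ϵ). If 0 < |w − 15| < δ then w > 0 and |√w − √15| < |w − 15|/√15 < ϵ.

δ = min(15, √15·ϵ)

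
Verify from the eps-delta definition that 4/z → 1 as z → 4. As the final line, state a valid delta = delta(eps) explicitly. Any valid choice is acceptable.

Let eps > 0. We seek delta > 0 such that 0 < |z − 4| < delta implies |4/z − 1| < eps.
|4/z − 1| = 4·|4 − z|/(4·|z|) = 4|z − 4|/(4|z|).
Require delta ≤ 2 so that |z| > 4 − 2 = 2, hence 4|z| > 8.
Then |4/z − 1| < 4|z − 4|/8, which is < eps when |z − 4| < 2eps.
Take delta = min(2, 2eps). Then 0 < |z − 4| < delta gives both |z − 4| < 2 and |z − 4| < 2eps, so |4/z − 1| < eps.

delta = min(2, 2eps)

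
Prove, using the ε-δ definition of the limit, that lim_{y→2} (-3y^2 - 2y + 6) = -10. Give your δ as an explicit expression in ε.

Suppose ε > 0. We want δ > 0 such that 0 < |y − 2| < δ implies |(-3y^2 - 2y + 6) + 10| < ε.
(-3y^2 - 2y + 6) + 10 = -3y^2 - 2y + 16 = (y − 2)(-3y - 8).
So |(-3y^2 - 2y + 6) + 10| = |y − 2|·|-3y - 8|.
Require δ ≤ 2. Then |y − 2| < 2 gives |y| < 4, and by the triangle inequality |-3y - 8| ≤ 3·4 + 8 = 20.
Hence |(-3y^2 - 2y + 6) + 10| ≤ 20|y − 2| < ε provided |y − 2| < ε/20.
Choosing δ = min(2, ε/20) ensures both conditions, hence |(-3y^2 - 2y + 6) + 10| < ε.

δ = min(2, ε/20)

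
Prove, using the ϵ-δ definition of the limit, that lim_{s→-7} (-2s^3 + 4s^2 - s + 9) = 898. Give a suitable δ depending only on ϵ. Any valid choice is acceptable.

Let ϵ > 0 be given. We want δ > 0 such that 0 < |s + 7| < δ implies |(-2s^3 + 4s^2 - s + 9) − 898| < ϵ.
(-2s^3 + 4s^2 - s + 9) − 898 = -2s^3 + 4s^2 - s - 889 = (s + 7)(-2s^2 + 18s - 127).
So |(-2s^3 + 4s^2 - s + 9) − 898| = |s + 7|·|-2s^2 + 18s - 127|.
Assume first that |s + 7| < 2, so |s| < 9. Then |-2s^2 + 18s - 127| ≤ 2·9^2 + 18·9 + 127 = 451.
Hence |(-2s^3 + 4s^2 - s + 9) − 898| ≤ 451|s + 7| < ϵ provided |s + 7| < ϵ/451.
Take δ = min(2, ϵ/451). Then 0 < |s + 7| < δ gives both |s + 7| < 2 and |s + 7| < ϵ/451, so |(-2s^3 + 4s^2 - s + 9) − 898| < ϵ.

δ = min(2, ϵ/451)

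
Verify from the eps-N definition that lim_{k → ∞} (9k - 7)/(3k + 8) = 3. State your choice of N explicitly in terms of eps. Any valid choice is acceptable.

N = (31/3)/eps

Let eps > 0 be given. For k ≥ 1, |(9k - 7)/(3k + 8) − 3| = |-93|/(3(3k + 8)) = 93/(3(3k + 8)).
Since 3k + 8 ≥ 3k for k ≥ 1, this is ≤ 93/(3·3k) = (31/3)/k.
So |(9k - 7)/(3k + 8) − 3| < eps whenever k > (31/3)/eps.
Take N = (31/3)/eps. If k > N then |(9k - 7)/(3k + 8) − 3| ≤ (31/3)/k < eps.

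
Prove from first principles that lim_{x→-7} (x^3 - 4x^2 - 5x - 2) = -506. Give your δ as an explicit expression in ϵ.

Let ϵ > 0. We want δ > 0 such that 0 < |x + 7| < δ implies |(x^3 - 4x^2 - 5x - 2) + 506| < ϵ.
(x^3 - 4x^2 - 5x - 2) + 506 = x^3 - 4x^2 - 5x + 504 = (x + 7)(x^2 - 11x + 72).
So |(x^3 - 4x^2 - 5x - 2) + 506| = |x + 7|·|x^2 - 11x + 72|.
Assume first that |x + 7| < 2, so |x| < 9. Then |x^2 - 11x + 72| ≤ 9^2 + 11·9 + 72 = 252.
Hence |(x^3 - 4x^2 - 5x - 2) + 506| ≤ 252|x + 7| < ϵ provided |x + 7| < ϵ/252.
Take δ = min(2, ϵ/252). Then 0 < |x + 7| < δ gives both |x + 7| < 2 and |x + 7| < ϵ/252, so |(x^3 - 4x^2 - 5x - 2) + 506| < ϵ.

δ = min(2, ϵ/252)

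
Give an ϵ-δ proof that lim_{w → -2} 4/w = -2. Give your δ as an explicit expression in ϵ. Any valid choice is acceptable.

δ = min(1, (1/2)ϵ)

Let ϵ > 0. We seek δ > 0 such that 0 < |w + 2| < δ implies |4/w + 2| < ϵ.
|4/w + 2| = 4·|-2 − w|/(2·|w|) = 4|w + 2|/(2|w|).
Require δ ≤ 1 so that |w| > 2 − 1 = 1, hence 2|w| > 2.
Then |4/w + 2| < 4|w + 2|/2, which is < ϵ when |w + 2| < (1/2)ϵ.
Take δ = min(1, (1/2)ϵ). Then 0 < |w + 2| < δ gives both |w + 2| < 1 and |w + 2| < (1/2)ϵ, so |4/w + 2| < ϵ.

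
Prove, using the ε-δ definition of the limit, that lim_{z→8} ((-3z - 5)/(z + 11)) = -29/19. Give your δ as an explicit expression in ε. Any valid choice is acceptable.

δ = min(19/2, (361/56)ε)

Let ε > 0. We want δ > 0 with 0 < |z − 8| < δ ⇒ |(-3z - 5)/(z + 11) + 29/19| < ε.
Combining over a common denominator, (-3z - 5)/(z + 11) + 29/19 = [(-3z - 5)·19 − (-29)·(z + 11)] / [19·(z + 11)] = -28(z − 8) / (19(z + 11)).
So |(-3z - 5)/(z + 11) + 29/19| = 28|z − 8| / (19·|z + 11|).
Require δ ≤ 19/2, so |z + 11| ≥ |19| − |z − 8| > 19 − 19/2 = 19/2.
Hence |(-3z - 5)/(z + 11) + 29/19| < 28|z − 8|/(19·(19/2)) = (56/361)|z − 8|, which is < ε once |z − 8| < (361/56)ε.
Take δ = min(19/2, (361/56)ε). Then 0 < |z − 8| < δ forces both bounds, so |(-3z - 5)/(z + 11) + 29/19| < ε.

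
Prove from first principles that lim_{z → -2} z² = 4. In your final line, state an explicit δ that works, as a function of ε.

δ = min(2, ε/6)

Suppose ε > 0. We seek δ > 0 with 0 < |z + 2| < δ ⇒ |z² − 4| < ε.
Factor: z² − 4 = (z + 2)(z - 2), so |z² − 4| = |z + 2|·|z - 2|.
Restrict δ ≤ 2. Then |z + 2| < 2 gives |z| < 4, so by the triangle inequality |z - 2| ≤ 4 + 2 = 6.
Hence |z² − 4| ≤ 6|z + 2|, which is < ε once |z + 2| < ε/6.
Take δ = min(2, ε/6). If 0 < |z + 2| < δ then both bounds hold and |z² − 4| ≤ 6|z + 2| < 6·(ε/6) = ε.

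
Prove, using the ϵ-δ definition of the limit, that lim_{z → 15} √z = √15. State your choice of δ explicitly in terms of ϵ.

Fix ϵ > 0. We want δ > 0 such that 0 < |z − 15| < δ implies |√z − √15| < ϵ.
Multiplying by the conjugate, |√z − √15| = |z − 15|/(√z + √15).
Restrict δ ≤ 15 so that |z − 15| < 15 forces z > 0, and then √z + √15 > √15.
Hence |√z − √15| < |z − 15|/√15, which is < ϵ once |z − 15| < √15·ϵ.
Take δ = min(15, √15·ϵ). If 0 < |z − 15| < δ then z > 0 and |√z − √15| < |z − 15|/√15 < ϵ.

δ = min(15, √15·ϵ)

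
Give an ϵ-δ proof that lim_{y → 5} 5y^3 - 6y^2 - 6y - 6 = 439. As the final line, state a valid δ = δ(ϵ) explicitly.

δ = min(1, ϵ/383)

Fix ϵ > 0. We want δ > 0 such that 0 < |y − 5| < δ implies |(5y^3 - 6y^2 - 6y - 6) − 439| < ϵ.
(5y^3 - 6y^2 - 6y - 6) − 439 = 5y^3 - 6y^2 - 6y - 445 = (y − 5)(5y^2 + 19y + 89).
So |(5y^3 - 6y^2 - 6y - 6) − 439| = |y − 5|·|5y^2 + 19y + 89|.
Assume first that |y − 5| < 1, so |y| < 6. Then |5y^2 + 19y + 89| ≤ 5·6^2 + 19·6 + 89 = 383.
Hence |(5y^3 - 6y^2 - 6y - 6) − 439| ≤ 383|y − 5| < ϵ provided |y − 5| < ϵ/383.
Choosing δ = min(1, ϵ/383) ensures both conditions, hence |(5y^3 - 6y^2 - 6y - 6) − 439| < ϵ.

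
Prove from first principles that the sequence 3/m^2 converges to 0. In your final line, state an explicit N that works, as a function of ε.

N = (3/ε)^{1/2}

Fix ε > 0. For m ≥ 1, |3/m^2 − 0| = 3/m^2.
3/m^2 < ε ⇔ m^2 > 3/ε ⇔ m > (3/ε)^{1/2}.
Take N = (3/ε)^{1/2}. Then m > N implies 3/m^2 < ε.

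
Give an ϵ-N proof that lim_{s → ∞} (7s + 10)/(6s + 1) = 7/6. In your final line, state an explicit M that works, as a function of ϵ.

M = (53/36)/ϵ

Let ϵ > 0 be given. We seek M > 0 such that s > M implies |(7s + 10)/(6s + 1) − (7/6)| < ϵ.
(7s + 10)/(6s + 1) − (7/6) = (6(7s + 10) − 7(6s + 1)) / (6(6s + 1)) = 53/(6(6s + 1)).
For s > 0 we have 6s + 1 > 6s, so |(7s + 10)/(6s + 1) − (7/6)| = 53/(6(6s + 1)) < 53/(6·6s) = (53/36)/s.
Thus |(7s + 10)/(6s + 1) − (7/6)| < ϵ whenever s > (53/36)/ϵ.
Take M = (53/36)/ϵ. If s > M then |(7s + 10)/(6s + 1) − (7/6)| < (53/36)/s < ϵ.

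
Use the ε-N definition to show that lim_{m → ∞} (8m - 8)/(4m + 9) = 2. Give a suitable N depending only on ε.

Let ε > 0. For m ≥ 1, |(8m - 8)/(4m + 9) − 2| = |-104|/(4(4m + 9)) = 104/(4(4m + 9)).
Since 4m + 9 ≥ 4m for m ≥ 1, this is ≤ 104/(4·4m) = (13/2)/m.
So |(8m - 8)/(4m + 9) − 2| < ε whenever m > (13/2)/ε.
Take N = (13/2)/ε. If m > N then |(8m - 8)/(4m + 9) − 2| ≤ (13/2)/m < ε.

N = (13/2)/ε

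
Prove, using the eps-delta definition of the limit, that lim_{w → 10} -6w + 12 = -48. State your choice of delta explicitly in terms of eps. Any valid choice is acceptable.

Suppose eps > 0. We need delta > 0 so that 0 < |w − 10| < delta implies |(-6w + 12) + 48| < eps.
|(-6w + 12) + 48| = |-6w + 60| = 6|w − 10|.
Thus it suffices that |w − 10| < eps/6.
Take delta = eps/6. If 0 < |w − 10| < delta then |(-6w + 12) + 48| = 6|w − 10| < 6·(eps/6) = eps.

delta = eps/6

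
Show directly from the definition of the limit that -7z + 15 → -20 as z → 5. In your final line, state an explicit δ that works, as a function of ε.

Let ε > 0 be given. We need δ > 0 so that 0 < |z − 5| < δ implies |(-7z + 15) + 20| < ε.
Since (-7z + 15) + 20 = -7(z − 5), we have |(-7z + 15) + 20| = 7|z − 5|.
So 7|z − 5| < ε exactly when |z − 5| < ε/7.
Take δ = ε/7. If 0 < |z − 5| < δ then |(-7z + 15) + 20| = 7|z − 5| < 7·(ε/7) = ε.

δ = ε/7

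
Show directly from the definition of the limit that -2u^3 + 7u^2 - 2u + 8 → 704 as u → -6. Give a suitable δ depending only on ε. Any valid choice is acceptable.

Let ε > 0 be given. We want δ > 0 such that 0 < |u + 6| < δ implies |(-2u^3 + 7u^2 - 2u + 8) − 704| < ε.
(-2u^3 + 7u^2 - 2u + 8) − 704 = -2u^3 + 7u^2 - 2u - 696 = (u + 6)(-2u^2 + 19u - 116).
So |(-2u^3 + 7u^2 - 2u + 8) − 704| = |u + 6|·|-2u^2 + 19u - 116|.
Assume first that |u + 6| < 1, so |u| < 7. Then |-2u^2 + 19u - 116| ≤ 2·7^2 + 19·7 + 116 = 347.
Hence |(-2u^3 + 7u^2 - 2u + 8) − 704| ≤ 347|u + 6| < ε provided |u + 6| < ε/347.
Choosing δ = min(1, ε/347) ensures both conditions, hence |(-2u^3 + 7u^2 - 2u + 8) − 704| < ε.

δ = min(1, ε/347)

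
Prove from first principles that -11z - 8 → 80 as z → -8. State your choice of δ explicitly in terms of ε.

Let ε > 0. We need δ > 0 so that 0 < |z + 8| < δ implies |(-11z - 8) − 80| < ε.
|(-11z - 8) − 80| = |-11z - 88| = 11|z + 8|.
So 11|z + 8| < ε exactly when |z + 8| < ε/11.
Take δ = ε/11. If 0 < |z + 8| < δ then |(-11z - 8) − 80| = 11|z + 8| < 11·(ε/11) = ε.

δ = ε/11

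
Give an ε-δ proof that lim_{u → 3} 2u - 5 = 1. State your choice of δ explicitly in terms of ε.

δ = ε/2

Let ε > 0. We need δ > 0 so that 0 < |u − 3| < δ implies |(2u - 5) − 1| < ε.
Since (2u - 5) − 1 = 2(u − 3), we have |(2u - 5) − 1| = 2|u − 3|.
Thus it suffices that |u − 3| < ε/2.
Take δ = ε/2. If 0 < |u − 3| < δ then |(2u - 5) − 1| = 2|u − 3| < 2·(ε/2) = ε.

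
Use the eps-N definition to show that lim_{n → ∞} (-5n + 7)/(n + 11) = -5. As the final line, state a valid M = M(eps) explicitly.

M = 62/eps

Suppose eps > 0. For n ≥ 1, |(-5n + 7)/(n + 11) + 5| = |62|/((n + 11)) = 62/((n + 11)).
Since n + 11 ≥ n for n ≥ 1, this is ≤ 62/(n) = 62/n.
So |(-5n + 7)/(n + 11) + 5| < eps whenever n > 62/eps.
Take M = 62/eps. If n > M then |(-5n + 7)/(n + 11) + 5| ≤ 62/n < eps.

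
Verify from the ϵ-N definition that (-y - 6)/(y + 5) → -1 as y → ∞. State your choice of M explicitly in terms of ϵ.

M = 1/ϵ

Let ϵ > 0 be given. We seek M > 0 such that y > M implies |(-y - 6)/(y + 5) + 1| < ϵ.
(-y - 6)/(y + 5) + 1 = ((-y - 6) − (-1)(y + 5)) / ((y + 5)) = -1/((y + 5)).
For y > 0 we have y + 5 > y, so |(-y - 6)/(y + 5) + 1| = 1/((y + 5)) < 1/(y) = 1/y.
Thus |(-y - 6)/(y + 5) + 1| < ϵ whenever y > 1/ϵ.
Take M = 1/ϵ. If y > M then |(-y - 6)/(y + 5) + 1| < 1/y < ϵ.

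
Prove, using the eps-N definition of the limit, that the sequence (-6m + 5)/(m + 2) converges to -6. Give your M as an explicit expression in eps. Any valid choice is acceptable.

Suppose eps > 0. For m ≥ 1, |(-6m + 5)/(m + 2) + 6| = |17|/((m + 2)) = 17/((m + 2)).
Since m + 2 ≥ m for m ≥ 1, this is ≤ 17/(m) = 17/m.
So |(-6m + 5)/(m + 2) + 6| < eps whenever m > 17/eps.
Take M = 17/eps. If m > M then |(-6m + 5)/(m + 2) + 6| ≤ 17/m < eps.

M = 17/eps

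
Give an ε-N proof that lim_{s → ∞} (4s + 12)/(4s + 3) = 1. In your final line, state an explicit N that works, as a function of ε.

N = (9/4)/ε

Let ε > 0. We seek N > 0 such that s > N implies |(4s + 12)/(4s + 3) − 1| < ε.
(4s + 12)/(4s + 3) − 1 = (4(4s + 12) − 4(4s + 3)) / (4(4s + 3)) = 36/(4(4s + 3)).
For s > 0 we have 4s + 3 > 4s, so |(4s + 12)/(4s + 3) − 1| = 36/(4(4s + 3)) < 36/(4·4s) = (9/4)/s.
Thus |(4s + 12)/(4s + 3) − 1| < ε whenever s > (9/4)/ε.
Take N = (9/4)/ε. If s > N then |(4s + 12)/(4s + 3) − 1| < (9/4)/s < ε.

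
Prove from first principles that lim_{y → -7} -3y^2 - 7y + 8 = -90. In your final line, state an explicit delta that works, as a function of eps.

Let eps > 0. We want delta > 0 such that 0 < |y + 7| < delta implies |(-3y^2 - 7y + 8) + 90| < eps.
(-3y^2 - 7y + 8) + 90 = -3y^2 - 7y + 98 = (y + 7)(-3y + 14).
So |(-3y^2 - 7y + 8) + 90| = |y + 7|·|-3y + 14|.
Require delta ≤ 1. Then |y + 7| < 1 gives |y| < 8, and by the triangle inequality |-3y + 14| ≤ 3·8 + 14 = 38.
Hence |(-3y^2 - 7y + 8) + 90| ≤ 38|y + 7| < eps provided |y + 7| < eps/38.
Take delta = min(1, eps/38). Then 0 < |y + 7| < delta gives both |y + 7| < 1 and |y + 7| < eps/38, so |(-3y^2 - 7y + 8) + 90| < eps.

delta = min(1, eps/38)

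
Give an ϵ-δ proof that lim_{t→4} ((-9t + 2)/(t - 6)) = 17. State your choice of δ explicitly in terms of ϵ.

Let ϵ > 0. We want δ > 0 with 0 < |t − 4| < δ ⇒ |(-9t + 2)/(t - 6) − 17| < ϵ.
Combining over a common denominator, (-9t + 2)/(t - 6) − 17 = [(-9t + 2)·(-2) − (-34)·(t - 6)] / [(-2)·(t - 6)] = 52(t − 4) / ((-2)(t - 6)).
So |(-9t + 2)/(t - 6) − 17| = 52|t − 4| / (2·|t − 6|).
Require δ ≤ 1, so |t − 6| ≥ |-2| − |t − 4| > 2 − 1 = 1.
Hence |(-9t + 2)/(t - 6) − 17| < 52|t − 4|/(2·1) = 26|t − 4|, which is < ϵ once |t − 4| < (1/26)ϵ.
Take δ = min(1, (1/26)ϵ). Then 0 < |t − 4| < δ forces both bounds, so |(-9t + 2)/(t - 6) − 17| < ϵ.

δ = min(1, (1/26)ϵ)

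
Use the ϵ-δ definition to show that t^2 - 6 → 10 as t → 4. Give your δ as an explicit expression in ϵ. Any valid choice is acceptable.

δ = min(2, ϵ/10)

Fix ϵ > 0. We want δ > 0 such that 0 < |t − 4| < δ implies |(t^2 - 6) − 10| < ϵ.
(t^2 - 6) − 10 = t^2 - 16 = (t − 4)(t + 4).
So |(t^2 - 6) − 10| = |t − 4|·|t + 4|.
Assume first that |t − 4| < 2, so |t| < 6. Then |t + 4| ≤ 6 + 4 = 10.
Hence |(t^2 - 6) − 10| ≤ 10|t − 4| < ϵ provided |t − 4| < ϵ/10.
Take δ = min(2, ϵ/10). Then 0 < |t − 4| < δ gives both |t − 4| < 2 and |t − 4| < ϵ/10, so |(t^2 - 6) − 10| < ϵ.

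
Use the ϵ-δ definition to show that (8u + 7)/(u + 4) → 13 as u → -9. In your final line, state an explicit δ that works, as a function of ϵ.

Suppose ϵ > 0. We want δ > 0 with 0 < |u + 9| < δ ⇒ |(8u + 7)/(u + 4) − 13| < ϵ.
Combining over a common denominator, (8u + 7)/(u + 4) − 13 = [(8u + 7)·(-5) − (-65)·(u + 4)] / [(-5)·(u + 4)] = 25(u + 9) / ((-5)(u + 4)).
So |(8u + 7)/(u + 4) − 13| = 25|u + 9| / (5·|u + 4|).
Require δ ≤ 5/2, so |u + 4| ≥ |-5| − |u + 9| > 5 − 5/2 = 5/2.
Hence |(8u + 7)/(u + 4) − 13| < 25|u + 9|/(5·(5/2)) = 2|u + 9|, which is < ϵ once |u + 9| < (1/2)ϵ.
Take δ = min(5/2, (1/2)ϵ). Then 0 < |u + 9| < δ forces both bounds, so |(8u + 7)/(u + 4) − 13| < ϵ.

δ = min(5/2, (1/2)ϵ)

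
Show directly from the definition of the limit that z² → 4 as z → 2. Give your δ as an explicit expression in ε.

δ = min(1, ε/5)

Let ε > 0. We seek δ > 0 with 0 < |z − 2| < δ ⇒ |z² − 4| < ε.
Factor: z² − 4 = (z − 2)(z + 2), so |z² − 4| = |z − 2|·|z + 2|.
Restrict δ ≤ 1. Then |z − 2| < 1 gives |z| < 3, so by the triangle inequality |z + 2| ≤ 3 + 2 = 5.
Hence |z² − 4| ≤ 5|z − 2|, which is < ε once |z − 2| < ε/5.
Take δ = min(1, ε/5). If 0 < |z − 2| < δ then both bounds hold and |z² − 4| ≤ 5|z − 2| < 5·(ε/5) = ε.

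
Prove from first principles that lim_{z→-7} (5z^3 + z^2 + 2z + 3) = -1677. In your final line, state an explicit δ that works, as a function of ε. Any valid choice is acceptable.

δ = min(2, ε/951)

Let ε > 0. We want δ > 0 such that 0 < |z + 7| < δ implies |(5z^3 + z^2 + 2z + 3) + 1677| < ε.
(5z^3 + z^2 + 2z + 3) + 1677 = 5z^3 + z^2 + 2z + 1680 = (z + 7)(5z^2 - 34z + 240).
So |(5z^3 + z^2 + 2z + 3) + 1677| = |z + 7|·|5z^2 - 34z + 240|.
Require δ ≤ 2. Then |z + 7| < 2 gives |z| < 9, and by the triangle inequality |5z^2 - 34z + 240| ≤ 5·9^2 + 34·9 + 240 = 951.
Hence |(5z^3 + z^2 + 2z + 3) + 1677| ≤ 951|z + 7| < ε provided |z + 7| < ε/951.
Take δ = min(2, ε/951). Then 0 < |z + 7| < δ gives both |z + 7| < 2 and |z + 7| < ε/951, so |(5z^3 + z^2 + 2z + 3) + 1677| < ε.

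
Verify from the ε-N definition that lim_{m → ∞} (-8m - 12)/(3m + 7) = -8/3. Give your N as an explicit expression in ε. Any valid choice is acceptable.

N = (20/9)/ε

Fix ε > 0. For m ≥ 1, |(-8m - 12)/(3m + 7) + 8/3| = |20|/(3(3m + 7)) = 20/(3(3m + 7)).
Since 3m + 7 ≥ 3m for m ≥ 1, this is ≤ 20/(3·3m) = (20/9)/m.
So |(-8m - 12)/(3m + 7) + 8/3| < ε whenever m > (20/9)/ε.
Take N = (20/9)/ε. If m > N then |(-8m - 12)/(3m + 7) + 8/3| ≤ (20/9)/m < ε.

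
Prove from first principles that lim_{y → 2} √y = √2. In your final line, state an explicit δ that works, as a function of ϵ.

δ = min(2, √2·ϵ)

Let ϵ > 0. We want δ > 0 such that 0 < |y − 2| < δ implies |√y − √2| < ϵ.
Rationalise: √y − √2 = (y − 2)/(√y + √2), so |√y − √2| = |y − 2|/(√y + √2).
Restrict δ ≤ 2 so that |y − 2| < 2 forces y > 0, and then √y + √2 > √2.
Hence |√y − √2| < |y − 2|/√2, which is < ϵ once |y − 2| < √2·ϵ.
Take δ = min(2, √2·ϵ). If 0 < |y − 2| < δ then y > 0 and |√y − √2| < |y − 2|/√2 < ϵ.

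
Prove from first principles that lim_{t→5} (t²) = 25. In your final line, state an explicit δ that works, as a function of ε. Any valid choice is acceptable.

δ = min(2, ε/12)

Fix ε > 0. We seek δ > 0 with 0 < |t − 5| < δ ⇒ |t² − 25| < ε.
Factor: t² − 25 = (t − 5)(t + 5), so |t² − 25| = |t − 5|·|t + 5|.
Impose δ ≤ 2 so that |t| < 7; then |t + 5| ≤ 12.
Hence |t² − 25| ≤ 12|t − 5|, which is < ε once |t − 5| < ε/12.
Take δ = min(2, ε/12). If 0 < |t − 5| < δ then both bounds hold and |t² − 25| ≤ 12|t − 5| < 12·(ε/12) = ε.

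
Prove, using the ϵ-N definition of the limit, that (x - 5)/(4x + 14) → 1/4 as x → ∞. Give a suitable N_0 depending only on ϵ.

N_0 = (17/8)/ϵ

Fix ϵ > 0. We seek N_0 > 0 such that x > N_0 implies |(x - 5)/(4x + 14) − (1/4)| < ϵ.
(x - 5)/(4x + 14) − (1/4) = (4(x - 5) − (4x + 14)) / (4(4x + 14)) = -34/(4(4x + 14)).
For x > 0 we have 4x + 14 > 4x, so |(x - 5)/(4x + 14) − (1/4)| = 34/(4(4x + 14)) < 34/(4·4x) = (17/8)/x.
Thus |(x - 5)/(4x + 14) − (1/4)| < ϵ whenever x > (17/8)/ϵ.
Take N_0 = (17/8)/ϵ. If x > N_0 then |(x - 5)/(4x + 14) − (1/4)| < (17/8)/x < ϵ.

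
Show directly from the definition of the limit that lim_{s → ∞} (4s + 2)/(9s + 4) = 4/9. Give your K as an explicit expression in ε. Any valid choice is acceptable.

K = (2/81)/ε

Let ε > 0. We seek K > 0 such that s > K implies |(4s + 2)/(9s + 4) − (4/9)| < ε.
(4s + 2)/(9s + 4) − (4/9) = (9(4s + 2) − 4(9s + 4)) / (9(9s + 4)) = 2/(9(9s + 4)).
For s > 0 we have 9s + 4 > 9s, so |(4s + 2)/(9s + 4) − (4/9)| = 2/(9(9s + 4)) < 2/(9·9s) = (2/81)/s.
Thus |(4s + 2)/(9s + 4) − (4/9)| < ε whenever s > (2/81)/ε.
Take K = (2/81)/ε. If s > K then |(4s + 2)/(9s + 4) − (4/9)| < (2/81)/s < ε.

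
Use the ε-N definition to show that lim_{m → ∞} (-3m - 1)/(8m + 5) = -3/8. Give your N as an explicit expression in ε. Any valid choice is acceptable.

Suppose ε > 0. For m ≥ 1, |(-3m - 1)/(8m + 5) + 3/8| = |7|/(8(8m + 5)) = 7/(8(8m + 5)).
Since 8m + 5 ≥ 8m for m ≥ 1, this is ≤ 7/(8·8m) = (7/64)/m.
So |(-3m - 1)/(8m + 5) + 3/8| < ε whenever m > (7/64)/ε.
Take N = (7/64)/ε. If m > N then |(-3m - 1)/(8m + 5) + 3/8| ≤ (7/64)/m < ε.

N = (7/64)/ε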